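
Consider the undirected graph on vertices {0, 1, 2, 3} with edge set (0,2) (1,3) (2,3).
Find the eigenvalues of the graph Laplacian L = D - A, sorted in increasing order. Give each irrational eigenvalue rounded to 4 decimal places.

Each diagonal entry of L is the vertex degree and each off-diagonal entry is -1 where an edge is present, 0 otherwise; in the order [0, 1, 2, 3] the diagonal is [1, 1, 2, 2]. The multiplicity of 0 as a Laplacian eigenvalue equals the number of connected components. The single zero eigenvalue shows the graph is connected. By the matrix-tree theorem the graph has (1/4) * product of the nonzero eigenvalues = 1 spanning tree.

[0, 0.5858, 2, 3.4142]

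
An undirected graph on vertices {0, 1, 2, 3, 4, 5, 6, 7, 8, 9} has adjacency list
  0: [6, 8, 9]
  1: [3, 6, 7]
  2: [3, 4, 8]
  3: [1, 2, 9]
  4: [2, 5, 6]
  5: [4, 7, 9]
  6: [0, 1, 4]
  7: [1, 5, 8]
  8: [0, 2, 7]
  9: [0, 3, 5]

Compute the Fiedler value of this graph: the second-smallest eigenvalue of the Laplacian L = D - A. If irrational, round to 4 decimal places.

2

Reading degrees in the order [0, 1, 2, 3, 4, 5, 6, 7, 8, 9] gives [3, 3, 3, 3, 3, 3, 3, 3, 3, 3]; set D = diag(3, 3, 3, 3, 3, 3, 3, 3, 3, 3) and form L = D - A. The smallest Laplacian eigenvalue is always 0. The next one, lambda_2 = 2, measures how hard the graph is to disconnect: larger values mean better connectivity. By the matrix-tree theorem the graph has (1/10) * product of the nonzero eigenvalues = 2000 spanning trees.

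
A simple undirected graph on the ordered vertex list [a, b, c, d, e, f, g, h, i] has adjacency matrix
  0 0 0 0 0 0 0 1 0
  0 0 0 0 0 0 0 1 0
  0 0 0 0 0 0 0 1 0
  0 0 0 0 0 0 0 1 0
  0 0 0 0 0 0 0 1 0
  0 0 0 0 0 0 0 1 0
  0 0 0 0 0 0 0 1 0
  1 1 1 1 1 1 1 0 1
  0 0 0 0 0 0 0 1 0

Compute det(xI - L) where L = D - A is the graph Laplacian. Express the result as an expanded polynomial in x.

x^9 - 16x^8 + 84x^7 - 224x^6 + 350x^5 - 336x^4 + 196x^3 - 64x^2 + 9x

Each diagonal entry of L is the vertex degree and each off-diagonal entry is -1 where an edge is present, 0 otherwise; in the order [a, b, c, d, e, f, g, h, i] the diagonal is [1, 1, 1, 1, 1, 1, 1, 8, 1]. L has integer entries, so p(x) = det(xI - L) has integer coefficients. Expanding the determinant yields x^9 - 16x^8 + 84x^7 - 224x^6 + 350x^5 - 336x^4 + 196x^3 - 64x^2 + 9x. The coefficient of x^8 equals -trace(L) = -16, matching the sum of degrees. The largest eigenvalue, 9, is at most the vertex count 9.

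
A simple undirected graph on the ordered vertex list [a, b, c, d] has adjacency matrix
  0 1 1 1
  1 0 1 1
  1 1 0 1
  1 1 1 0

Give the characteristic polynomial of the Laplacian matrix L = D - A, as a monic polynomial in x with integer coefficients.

With the vertex order [a, b, c, d], the degrees are [3, 3, 3, 3], giving D = diag(3, 3, 3, 3) and L = D - A. Computing det(xI - L) by cofactor expansion (or equivalently via sum-over-permutations) gives x^4 - 12x^3 + 48x^2 - 64x. Since p(0) = det(-L) = 0, x divides p(x). There is one zero in the spectrum, matching the 1 component. By the matrix-tree theorem the graph has (1/4) * product of the nonzero eigenvalues = 16 spanning trees.

x^4 - 12x^3 + 48x^2 - 64x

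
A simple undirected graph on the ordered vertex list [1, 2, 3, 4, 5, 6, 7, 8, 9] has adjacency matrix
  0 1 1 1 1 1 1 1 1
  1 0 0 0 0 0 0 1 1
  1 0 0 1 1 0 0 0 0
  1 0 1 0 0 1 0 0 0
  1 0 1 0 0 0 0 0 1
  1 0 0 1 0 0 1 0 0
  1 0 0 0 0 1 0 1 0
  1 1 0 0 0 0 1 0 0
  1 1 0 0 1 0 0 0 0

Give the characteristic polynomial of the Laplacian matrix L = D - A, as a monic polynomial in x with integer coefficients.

Each diagonal entry of L is the vertex degree and each off-diagonal entry is -1 where an edge is present, 0 otherwise; in the order [1, 2, 3, 4, 5, 6, 7, 8, 9] the diagonal is [8, 3, 3, 3, 3, 3, 3, 3, 3]. L has integer entries, so p(x) = det(xI - L) has integer coefficients. Expanding the determinant yields x^9 - 32x^8 + 428x^7 - 3136x^6 + 13786x^5 - 37232x^4 + 60276x^3 - 53424x^2 + 19845x. The constant term is 0 because L is singular (the all-ones vector lies in its kernel). The eigenvalues sum to 32, which equals trace(L) = 2|E|.

x^9 - 32x^8 + 428x^7 - 3136x^6 + 13786x^5 - 37232x^4 + 60276x^3 - 53424x^2 + 19845x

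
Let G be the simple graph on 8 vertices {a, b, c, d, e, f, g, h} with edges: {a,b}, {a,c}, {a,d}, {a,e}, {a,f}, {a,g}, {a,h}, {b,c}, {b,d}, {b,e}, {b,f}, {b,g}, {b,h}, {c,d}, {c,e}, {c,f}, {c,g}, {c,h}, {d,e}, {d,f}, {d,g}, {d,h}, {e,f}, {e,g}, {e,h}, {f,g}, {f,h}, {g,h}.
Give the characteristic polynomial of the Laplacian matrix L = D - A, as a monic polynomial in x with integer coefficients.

x^8 - 56x^7 + 1344x^6 - 17920x^5 + 143360x^4 - 688128x^3 + 1835008x^2 - 2097152x

With the vertex order [a, b, c, d, e, f, g, h], the degrees are [7, 7, 7, 7, 7, 7, 7, 7], giving D = diag(7, 7, 7, 7, 7, 7, 7, 7) and L = D - A. L has integer entries, so p(x) = det(xI - L) has integer coefficients. Expanding the determinant yields x^8 - 56x^7 + 1344x^6 - 17920x^5 + 143360x^4 - 688128x^3 + 1835008x^2 - 2097152x. Since p(0) = det(-L) = 0, x divides p(x). By the matrix-tree theorem the graph has (1/8) * product of the nonzero eigenvalues = 262144 spanning trees. The eigenvalues sum to 56, which equals trace(L) = 2|E|.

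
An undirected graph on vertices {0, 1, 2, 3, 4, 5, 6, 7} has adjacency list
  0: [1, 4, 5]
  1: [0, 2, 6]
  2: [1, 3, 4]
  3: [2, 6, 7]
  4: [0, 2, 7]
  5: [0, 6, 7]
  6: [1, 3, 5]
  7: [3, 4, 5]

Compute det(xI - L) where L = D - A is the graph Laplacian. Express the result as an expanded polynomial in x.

x^8 - 24x^7 + 240x^6 - 1296x^5 + 4080x^4 - 7488x^3 + 7424x^2 - 3072x

Each diagonal entry of L is the vertex degree and each off-diagonal entry is -1 where an edge is present, 0 otherwise; in the order [0, 1, 2, 3, 4, 5, 6, 7] the diagonal is [3, 3, 3, 3, 3, 3, 3, 3]. Computing det(xI - L) by cofactor expansion (or equivalently via sum-over-permutations) gives x^8 - 24x^7 + 240x^6 - 1296x^5 + 4080x^4 - 7488x^3 + 7424x^2 - 3072x. The constant term is 0 because L is singular (the all-ones vector lies in its kernel). The eigenvalues sum to 24, which equals trace(L) = 2|E|.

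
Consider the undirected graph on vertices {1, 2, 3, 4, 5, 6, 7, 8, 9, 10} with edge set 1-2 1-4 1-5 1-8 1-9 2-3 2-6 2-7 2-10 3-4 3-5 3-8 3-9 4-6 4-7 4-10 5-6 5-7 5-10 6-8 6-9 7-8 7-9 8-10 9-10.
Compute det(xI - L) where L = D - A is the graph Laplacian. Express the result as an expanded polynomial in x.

x^10 - 50x^9 + 1100x^8 - 14000x^7 + 113750x^6 - 612500x^5 + 2187500x^4 - 5000000x^3 + 6640625x^2 - 3906250x

Each diagonal entry of L is the vertex degree and each off-diagonal entry is -1 where an edge is present, 0 otherwise; in the order [1, 2, 3, 4, 5, 6, 7, 8, 9, 10] the diagonal is [5, 5, 5, 5, 5, 5, 5, 5, 5, 5]. Computing det(xI - L) by cofactor expansion (or equivalently via sum-over-permutations) gives x^10 - 50x^9 + 1100x^8 - 14000x^7 + 113750x^6 - 612500x^5 + 2187500x^4 - 5000000x^3 + 6640625x^2 - 3906250x. The coefficient of x^9 equals -trace(L) = -50, matching the sum of degrees. The eigenvalues sum to 50, which equals trace(L) = 2|E|.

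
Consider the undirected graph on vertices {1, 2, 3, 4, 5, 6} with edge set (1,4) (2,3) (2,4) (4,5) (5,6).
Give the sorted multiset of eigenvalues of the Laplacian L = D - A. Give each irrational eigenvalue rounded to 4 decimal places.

With the vertex order [1, 2, 3, 4, 5, 6], the degrees are [1, 2, 1, 3, 2, 1], giving D = diag(1, 2, 1, 3, 2, 1) and L = D - A. L is symmetric positive semidefinite, so every eigenvalue is real and nonnegative. There is one zero in the spectrum, matching the 1 component.

[0, 0.3820, 0.6972, 2, 2.6180, 4.3028]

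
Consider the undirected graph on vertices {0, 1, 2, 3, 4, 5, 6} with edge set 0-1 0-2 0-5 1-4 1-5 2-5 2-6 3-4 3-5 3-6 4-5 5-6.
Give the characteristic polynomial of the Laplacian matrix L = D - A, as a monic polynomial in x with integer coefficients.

x^7 - 24x^6 + 231x^5 - 1140x^4 + 3036x^3 - 4128x^2 + 2240x

Reading degrees in the order [0, 1, 2, 3, 4, 5, 6] gives [3, 3, 3, 3, 3, 6, 3]; set D = diag(3, 3, 3, 3, 3, 6, 3) and form L = D - A. L has integer entries, so p(x) = det(xI - L) has integer coefficients. Expanding the determinant yields x^7 - 24x^6 + 231x^5 - 1140x^4 + 3036x^3 - 4128x^2 + 2240x. Since p(0) = det(-L) = 0, x divides p(x). By the matrix-tree theorem the graph has (1/7) * product of the nonzero eigenvalues = 320 spanning trees.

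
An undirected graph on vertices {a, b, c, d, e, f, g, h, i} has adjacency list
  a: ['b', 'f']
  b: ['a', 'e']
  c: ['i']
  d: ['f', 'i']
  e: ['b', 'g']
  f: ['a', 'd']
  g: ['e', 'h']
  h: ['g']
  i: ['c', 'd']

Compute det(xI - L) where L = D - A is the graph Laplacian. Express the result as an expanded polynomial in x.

With the vertex order [a, b, c, d, e, f, g, h, i], the degrees are [2, 2, 1, 2, 2, 2, 2, 1, 2], giving D = diag(2, 2, 1, 2, 2, 2, 2, 1, 2) and L = D - A. L has integer entries, so p(x) = det(xI - L) has integer coefficients. Expanding the determinant yields x^9 - 16x^8 + 105x^7 - 364x^6 + 715x^5 - 792x^4 + 462x^3 - 120x^2 + 9x. Since p(0) = det(-L) = 0, x divides p(x). There is one zero in the spectrum, matching the 1 component.

x^9 - 16x^8 + 105x^7 - 364x^6 + 715x^5 - 792x^4 + 462x^3 - 120x^2 + 9x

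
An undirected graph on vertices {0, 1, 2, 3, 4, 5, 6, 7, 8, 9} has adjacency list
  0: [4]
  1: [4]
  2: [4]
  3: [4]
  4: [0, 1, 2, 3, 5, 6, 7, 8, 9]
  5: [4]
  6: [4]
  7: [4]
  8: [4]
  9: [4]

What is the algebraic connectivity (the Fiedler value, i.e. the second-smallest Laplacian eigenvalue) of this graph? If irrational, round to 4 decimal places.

Reading degrees in the order [0, 1, 2, 3, 4, 5, 6, 7, 8, 9] gives [1, 1, 1, 1, 9, 1, 1, 1, 1, 1]; set D = diag(1, 1, 1, 1, 9, 1, 1, 1, 1, 1) and form L = D - A. The smallest Laplacian eigenvalue is always 0. The next one, lambda_2 = 1, measures how hard the graph is to disconnect: larger values mean better connectivity.

1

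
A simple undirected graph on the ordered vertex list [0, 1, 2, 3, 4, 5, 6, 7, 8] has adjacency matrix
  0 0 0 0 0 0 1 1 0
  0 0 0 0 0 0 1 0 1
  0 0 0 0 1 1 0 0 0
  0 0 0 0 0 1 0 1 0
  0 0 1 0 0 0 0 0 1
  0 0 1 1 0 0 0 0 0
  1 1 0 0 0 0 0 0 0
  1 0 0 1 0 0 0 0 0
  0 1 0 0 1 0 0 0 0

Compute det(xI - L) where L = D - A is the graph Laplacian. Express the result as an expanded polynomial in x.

x^9 - 18x^8 + 135x^7 - 546x^6 + 1287x^5 - 1782x^4 + 1386x^3 - 540x^2 + 81x

Each diagonal entry of L is the vertex degree and each off-diagonal entry is -1 where an edge is present, 0 otherwise; in the order [0, 1, 2, 3, 4, 5, 6, 7, 8] the diagonal is [2, 2, 2, 2, 2, 2, 2, 2, 2]. L has integer entries, so p(x) = det(xI - L) has integer coefficients. Expanding the determinant yields x^9 - 18x^8 + 135x^7 - 546x^6 + 1287x^5 - 1782x^4 + 1386x^3 - 540x^2 + 81x. The constant term is 0 because L is singular (the all-ones vector lies in its kernel). The eigenvalues sum to 18, which equals trace(L) = 2|E|. The largest eigenvalue, 3.8794, is at most the vertex count 9.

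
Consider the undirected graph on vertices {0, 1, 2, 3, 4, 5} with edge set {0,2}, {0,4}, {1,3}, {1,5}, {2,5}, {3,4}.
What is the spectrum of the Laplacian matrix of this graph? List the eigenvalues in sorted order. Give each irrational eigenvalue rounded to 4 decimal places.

[0, 1, 1, 3, 3, 4]

Each diagonal entry of L is the vertex degree and each off-diagonal entry is -1 where an edge is present, 0 otherwise; in the order [0, 1, 2, 3, 4, 5] the diagonal is [2, 2, 2, 2, 2, 2]. Diagonalising L (or applying a numerical eigensolver to the 6x6 matrix) gives the spectrum above. By the matrix-tree theorem the graph has (1/6) * product of the nonzero eigenvalues = 6 spanning trees. There is one zero in the spectrum, matching the 1 component.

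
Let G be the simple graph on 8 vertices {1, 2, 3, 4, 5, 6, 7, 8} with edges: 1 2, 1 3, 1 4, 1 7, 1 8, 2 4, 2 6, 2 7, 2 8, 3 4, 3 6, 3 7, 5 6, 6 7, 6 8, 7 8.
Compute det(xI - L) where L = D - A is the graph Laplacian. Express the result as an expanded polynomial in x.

x^8 - 32x^7 + 425x^6 - 3016x^5 + 12226x^4 - 27854x^3 + 32070x^2 - 13496x

Reading degrees in the order [1, 2, 3, 4, 5, 6, 7, 8] gives [5, 5, 4, 3, 1, 5, 5, 4]; set D = diag(5, 5, 4, 3, 1, 5, 5, 4) and form L = D - A. Computing det(xI - L) by cofactor expansion (or equivalently via sum-over-permutations) gives x^8 - 32x^7 + 425x^6 - 3016x^5 + 12226x^4 - 27854x^3 + 32070x^2 - 13496x. Since p(0) = det(-L) = 0, x divides p(x). The eigenvalues sum to 32, which equals trace(L) = 2|E|. There is one zero in the spectrum, matching the 1 component.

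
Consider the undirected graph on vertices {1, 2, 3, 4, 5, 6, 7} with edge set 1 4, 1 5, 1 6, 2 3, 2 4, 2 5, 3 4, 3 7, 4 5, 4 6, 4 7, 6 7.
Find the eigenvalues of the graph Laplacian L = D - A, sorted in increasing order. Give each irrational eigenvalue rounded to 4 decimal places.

[0, 2, 2, 4, 4, 5, 7]

With the vertex order [1, 2, 3, 4, 5, 6, 7], the degrees are [3, 3, 3, 6, 3, 3, 3], giving D = diag(3, 3, 3, 6, 3, 3, 3) and L = D - A. Since every row of L sums to 0, the all-ones vector is in the kernel and 0 is an eigenvalue. The single zero eigenvalue shows the graph is connected. There is one zero in the spectrum, matching the 1 component.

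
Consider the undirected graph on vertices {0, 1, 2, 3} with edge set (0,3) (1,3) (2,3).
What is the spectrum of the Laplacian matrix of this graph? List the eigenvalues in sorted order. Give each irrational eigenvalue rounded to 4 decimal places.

Reading degrees in the order [0, 1, 2, 3] gives [1, 1, 1, 3]; set D = diag(1, 1, 1, 3) and form L = D - A. The multiplicity of 0 as a Laplacian eigenvalue equals the number of connected components. There is one zero in the spectrum, matching the 1 component. The eigenvalues sum to 6, which equals trace(L) = 2|E|.

[0, 1, 1, 4]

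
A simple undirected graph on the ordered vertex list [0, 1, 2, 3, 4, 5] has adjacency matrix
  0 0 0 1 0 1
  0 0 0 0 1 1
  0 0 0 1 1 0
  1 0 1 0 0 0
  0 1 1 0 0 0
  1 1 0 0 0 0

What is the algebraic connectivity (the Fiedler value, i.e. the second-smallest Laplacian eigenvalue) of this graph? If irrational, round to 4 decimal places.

1

Each diagonal entry of L is the vertex degree and each off-diagonal entry is -1 where an edge is present, 0 otherwise; in the order [0, 1, 2, 3, 4, 5] the diagonal is [2, 2, 2, 2, 2, 2]. The sorted Laplacian eigenvalues are [0, 1, 1, 3, 3, 4]; the algebraic connectivity is the second entry, 1. There is one zero in the spectrum, matching the 1 component.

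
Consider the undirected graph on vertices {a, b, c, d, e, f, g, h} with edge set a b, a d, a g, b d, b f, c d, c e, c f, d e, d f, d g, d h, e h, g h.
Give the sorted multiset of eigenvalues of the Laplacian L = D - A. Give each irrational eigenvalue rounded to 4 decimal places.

Each diagonal entry of L is the vertex degree and each off-diagonal entry is -1 where an edge is present, 0 otherwise; in the order [a, b, c, d, e, f, g, h] the diagonal is [3, 3, 3, 7, 3, 3, 3, 3]. Since every row of L sums to 0, the all-ones vector is in the kernel and 0 is an eigenvalue. The largest eigenvalue, 8, is at most the vertex count 8. The eigenvalues sum to 28, which equals trace(L) = 2|E|.

[0, 1.7530, 1.7530, 3.4450, 3.4450, 4.8019, 4.8019, 8]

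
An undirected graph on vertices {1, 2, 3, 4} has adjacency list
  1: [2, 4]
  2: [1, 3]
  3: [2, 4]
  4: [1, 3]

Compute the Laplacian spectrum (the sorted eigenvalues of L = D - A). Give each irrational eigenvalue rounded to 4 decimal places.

[0, 2, 2, 4]

Each diagonal entry of L is the vertex degree and each off-diagonal entry is -1 where an edge is present, 0 otherwise; in the order [1, 2, 3, 4] the diagonal is [2, 2, 2, 2]. The multiplicity of 0 as a Laplacian eigenvalue equals the number of connected components.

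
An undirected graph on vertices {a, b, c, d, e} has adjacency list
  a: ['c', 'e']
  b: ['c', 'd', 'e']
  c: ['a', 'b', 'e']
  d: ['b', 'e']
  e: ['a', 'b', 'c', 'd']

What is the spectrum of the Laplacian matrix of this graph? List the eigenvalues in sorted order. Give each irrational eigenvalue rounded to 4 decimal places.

[0, 1.5858, 3, 4.4142, 5]

With the vertex order [a, b, c, d, e], the degrees are [2, 3, 3, 2, 4], giving D = diag(2, 3, 3, 2, 4) and L = D - A. Since every row of L sums to 0, the all-ones vector is in the kernel and 0 is an eigenvalue. The single zero eigenvalue shows the graph is connected. The eigenvalues sum to 14, which equals trace(L) = 2|E|. There is one zero in the spectrum, matching the 1 component.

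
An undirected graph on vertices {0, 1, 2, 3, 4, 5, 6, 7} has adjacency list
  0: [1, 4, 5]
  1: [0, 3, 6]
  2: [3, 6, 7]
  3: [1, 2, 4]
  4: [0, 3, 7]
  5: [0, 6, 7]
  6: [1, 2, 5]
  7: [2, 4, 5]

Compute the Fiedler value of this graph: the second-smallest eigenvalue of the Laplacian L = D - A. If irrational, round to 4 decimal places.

Reading degrees in the order [0, 1, 2, 3, 4, 5, 6, 7] gives [3, 3, 3, 3, 3, 3, 3, 3]; set D = diag(3, 3, 3, 3, 3, 3, 3, 3) and form L = D - A. The sorted Laplacian eigenvalues are [0, 2, 2, 2, 4, 4, 4, 6]; the algebraic connectivity is the second entry, 2. The eigenvalues sum to 24, which equals trace(L) = 2|E|. There is one zero in the spectrum, matching the 1 component.

2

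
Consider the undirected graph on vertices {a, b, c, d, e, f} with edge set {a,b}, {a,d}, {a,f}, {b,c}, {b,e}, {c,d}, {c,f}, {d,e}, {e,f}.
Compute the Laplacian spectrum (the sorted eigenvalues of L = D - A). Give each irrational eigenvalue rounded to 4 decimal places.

[0, 3, 3, 3, 3, 6]

With the vertex order [a, b, c, d, e, f], the degrees are [3, 3, 3, 3, 3, 3], giving D = diag(3, 3, 3, 3, 3, 3) and L = D - A. Diagonalising L (or applying a numerical eigensolver to the 6x6 matrix) gives the spectrum above. The single zero eigenvalue shows the graph is connected.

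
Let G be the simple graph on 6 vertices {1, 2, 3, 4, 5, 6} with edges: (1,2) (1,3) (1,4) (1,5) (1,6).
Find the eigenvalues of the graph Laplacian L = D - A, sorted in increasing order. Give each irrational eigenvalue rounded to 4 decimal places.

[0, 1, 1, 1, 1, 6]

Each diagonal entry of L is the vertex degree and each off-diagonal entry is -1 where an edge is present, 0 otherwise; in the order [1, 2, 3, 4, 5, 6] the diagonal is [5, 1, 1, 1, 1, 1]. Since every row of L sums to 0, the all-ones vector is in the kernel and 0 is an eigenvalue. The single zero eigenvalue shows the graph is connected. By the matrix-tree theorem the graph has (1/6) * product of the nonzero eigenvalues = 1 spanning tree. The largest eigenvalue, 6, is at most the vertex count 6.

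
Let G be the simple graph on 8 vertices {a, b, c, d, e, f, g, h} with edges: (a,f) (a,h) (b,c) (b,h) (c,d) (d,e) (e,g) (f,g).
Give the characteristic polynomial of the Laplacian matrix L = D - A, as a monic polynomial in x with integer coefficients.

Each diagonal entry of L is the vertex degree and each off-diagonal entry is -1 where an edge is present, 0 otherwise; in the order [a, b, c, d, e, f, g, h] the diagonal is [2, 2, 2, 2, 2, 2, 2, 2]. L has integer entries, so p(x) = det(xI - L) has integer coefficients. Expanding the determinant yields x^8 - 16x^7 + 104x^6 - 352x^5 + 660x^4 - 672x^3 + 336x^2 - 64x. The coefficient of x^7 equals -trace(L) = -16, matching the sum of degrees.

x^8 - 16x^7 + 104x^6 - 352x^5 + 660x^4 - 672x^3 + 336x^2 - 64x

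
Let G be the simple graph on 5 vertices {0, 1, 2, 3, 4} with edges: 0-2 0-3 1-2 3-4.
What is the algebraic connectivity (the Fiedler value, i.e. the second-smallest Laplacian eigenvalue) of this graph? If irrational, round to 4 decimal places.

Each diagonal entry of L is the vertex degree and each off-diagonal entry is -1 where an edge is present, 0 otherwise; in the order [0, 1, 2, 3, 4] the diagonal is [2, 1, 2, 2, 1]. The smallest Laplacian eigenvalue is always 0. The next one, lambda_2 = 0.3820, measures how hard the graph is to disconnect: larger values mean better connectivity. By the matrix-tree theorem the graph has (1/5) * product of the nonzero eigenvalues = 1 spanning tree. The eigenvalues sum to 8, which equals trace(L) = 2|E|.

0.3820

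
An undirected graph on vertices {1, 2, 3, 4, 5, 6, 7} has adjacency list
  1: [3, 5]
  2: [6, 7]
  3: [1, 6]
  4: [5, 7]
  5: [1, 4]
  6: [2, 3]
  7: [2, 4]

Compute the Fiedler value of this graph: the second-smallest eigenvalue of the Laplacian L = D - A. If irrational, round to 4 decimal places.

With the vertex order [1, 2, 3, 4, 5, 6, 7], the degrees are [2, 2, 2, 2, 2, 2, 2], giving D = diag(2, 2, 2, 2, 2, 2, 2) and L = D - A. The smallest Laplacian eigenvalue is always 0. The next one, lambda_2 = 0.7530, measures how hard the graph is to disconnect: larger values mean better connectivity. The largest eigenvalue, 3.8019, is at most the vertex count 7.

0.7530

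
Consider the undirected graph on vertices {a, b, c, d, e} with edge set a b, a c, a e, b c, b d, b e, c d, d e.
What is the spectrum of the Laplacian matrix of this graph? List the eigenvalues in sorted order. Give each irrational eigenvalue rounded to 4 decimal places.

[0, 3, 3, 5, 5]

Reading degrees in the order [a, b, c, d, e] gives [3, 4, 3, 3, 3]; set D = diag(3, 4, 3, 3, 3) and form L = D - A. L is symmetric positive semidefinite, so every eigenvalue is real and nonnegative. The single zero eigenvalue shows the graph is connected. By the matrix-tree theorem the graph has (1/5) * product of the nonzero eigenvalues = 45 spanning trees.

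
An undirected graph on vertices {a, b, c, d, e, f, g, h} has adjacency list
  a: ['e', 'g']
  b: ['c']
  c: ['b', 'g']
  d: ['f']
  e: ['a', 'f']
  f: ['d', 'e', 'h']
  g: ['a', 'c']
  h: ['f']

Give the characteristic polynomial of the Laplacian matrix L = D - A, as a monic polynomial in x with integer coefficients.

x^8 - 14x^7 + 77x^6 - 212x^5 + 309x^4 - 232x^3 + 79x^2 - 8x

Reading degrees in the order [a, b, c, d, e, f, g, h] gives [2, 1, 2, 1, 2, 3, 2, 1]; set D = diag(2, 1, 2, 1, 2, 3, 2, 1) and form L = D - A. L has integer entries, so p(x) = det(xI - L) has integer coefficients. Expanding the determinant yields x^8 - 14x^7 + 77x^6 - 212x^5 + 309x^4 - 232x^3 + 79x^2 - 8x. The constant term is 0 because L is singular (the all-ones vector lies in its kernel). By the matrix-tree theorem the graph has (1/8) * product of the nonzero eigenvalues = 1 spanning tree. There is one zero in the spectrum, matching the 1 component.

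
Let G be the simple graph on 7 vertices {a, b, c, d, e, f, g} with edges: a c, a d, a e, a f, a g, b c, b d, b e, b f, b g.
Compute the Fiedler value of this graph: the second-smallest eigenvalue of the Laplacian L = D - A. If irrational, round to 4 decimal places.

Each diagonal entry of L is the vertex degree and each off-diagonal entry is -1 where an edge is present, 0 otherwise; in the order [a, b, c, d, e, f, g] the diagonal is [5, 5, 2, 2, 2, 2, 2]. Computing the eigenvalues of L and sorting gives [0, 2, 2, 2, 2, 5, 7]. The Fiedler value lambda_2 = 2 is strictly positive, so the graph is connected. The eigenvalues sum to 20, which equals trace(L) = 2|E|.

2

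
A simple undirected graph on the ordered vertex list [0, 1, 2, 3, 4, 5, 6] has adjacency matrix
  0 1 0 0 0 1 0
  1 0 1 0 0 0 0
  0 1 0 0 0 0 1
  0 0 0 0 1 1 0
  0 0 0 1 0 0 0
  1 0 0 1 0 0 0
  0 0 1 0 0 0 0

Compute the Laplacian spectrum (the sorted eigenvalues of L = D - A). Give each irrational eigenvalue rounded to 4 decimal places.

Reading degrees in the order [0, 1, 2, 3, 4, 5, 6] gives [2, 2, 2, 2, 1, 2, 1]; set D = diag(2, 2, 2, 2, 1, 2, 1) and form L = D - A. Diagonalising L (or applying a numerical eigensolver to the 7x7 matrix) gives the spectrum above. The single zero eigenvalue shows the graph is connected.

[0, 0.1981, 0.7530, 1.5550, 2.4450, 3.2470, 3.8019]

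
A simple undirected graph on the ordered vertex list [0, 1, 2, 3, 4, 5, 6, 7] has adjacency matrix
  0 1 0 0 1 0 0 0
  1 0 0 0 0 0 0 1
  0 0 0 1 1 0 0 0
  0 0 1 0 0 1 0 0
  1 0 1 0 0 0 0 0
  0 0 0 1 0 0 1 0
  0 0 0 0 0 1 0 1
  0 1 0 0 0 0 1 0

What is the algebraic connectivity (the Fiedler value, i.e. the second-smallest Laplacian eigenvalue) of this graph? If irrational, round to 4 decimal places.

0.5858

With the vertex order [0, 1, 2, 3, 4, 5, 6, 7], the degrees are [2, 2, 2, 2, 2, 2, 2, 2], giving D = diag(2, 2, 2, 2, 2, 2, 2, 2) and L = D - A. The smallest Laplacian eigenvalue is always 0. The next one, lambda_2 = 0.5858, measures how hard the graph is to disconnect: larger values mean better connectivity. By the matrix-tree theorem the graph has (1/8) * product of the nonzero eigenvalues = 8 spanning trees. The eigenvalues sum to 16, which equals trace(L) = 2|E|.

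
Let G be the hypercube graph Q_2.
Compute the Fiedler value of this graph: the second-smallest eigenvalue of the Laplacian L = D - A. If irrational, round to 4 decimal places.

The graph has 4 vertices and degree multiset [2, 2, 2, 2]; D is the diagonal matrix of degrees and L = D - A. Computing the eigenvalues of L and sorting gives [0, 2, 2, 4]. The Fiedler value lambda_2 = 2 is strictly positive, so the graph is connected. The eigenvalues sum to 8, which equals trace(L) = 2|E|.

2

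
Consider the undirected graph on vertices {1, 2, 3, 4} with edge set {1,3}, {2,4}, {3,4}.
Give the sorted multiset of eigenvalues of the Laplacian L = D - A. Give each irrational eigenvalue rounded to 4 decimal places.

[0, 0.5858, 2, 3.4142]

Reading degrees in the order [1, 2, 3, 4] gives [1, 1, 2, 2]; set D = diag(1, 1, 2, 2) and form L = D - A. The multiplicity of 0 as a Laplacian eigenvalue equals the number of connected components. The single zero eigenvalue shows the graph is connected. The eigenvalues sum to 6, which equals trace(L) = 2|E|. By the matrix-tree theorem the graph has (1/4) * product of the nonzero eigenvalues = 1 spanning tree.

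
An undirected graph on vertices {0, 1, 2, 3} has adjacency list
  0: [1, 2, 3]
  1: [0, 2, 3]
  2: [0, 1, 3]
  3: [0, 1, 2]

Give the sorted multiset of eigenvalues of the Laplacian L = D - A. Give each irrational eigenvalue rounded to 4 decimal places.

[0, 4, 4, 4]

With the vertex order [0, 1, 2, 3], the degrees are [3, 3, 3, 3], giving D = diag(3, 3, 3, 3) and L = D - A. The multiplicity of 0 as a Laplacian eigenvalue equals the number of connected components. The single zero eigenvalue shows the graph is connected. The largest eigenvalue, 4, is at most the vertex count 4. The eigenvalues sum to 12, which equals trace(L) = 2|E|.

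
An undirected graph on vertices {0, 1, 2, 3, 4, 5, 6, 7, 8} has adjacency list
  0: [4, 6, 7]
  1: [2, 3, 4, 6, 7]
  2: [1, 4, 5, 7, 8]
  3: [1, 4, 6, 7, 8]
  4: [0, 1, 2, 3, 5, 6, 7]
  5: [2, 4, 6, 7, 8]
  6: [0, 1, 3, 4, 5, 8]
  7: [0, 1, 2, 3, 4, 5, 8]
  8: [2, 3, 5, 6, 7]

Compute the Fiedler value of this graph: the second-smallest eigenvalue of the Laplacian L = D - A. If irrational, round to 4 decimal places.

2.8831

Each diagonal entry of L is the vertex degree and each off-diagonal entry is -1 where an edge is present, 0 otherwise; in the order [0, 1, 2, 3, 4, 5, 6, 7, 8] the diagonal is [3, 5, 5, 5, 7, 5, 6, 7, 5]. The sorted Laplacian eigenvalues are [0, 2.8831, 4.2328, 4.7701, 5.6783, 6.4119, 7.1235, 8.2188, 8.6816]; the algebraic connectivity is the second entry, 2.8831. By the matrix-tree theorem the graph has (1/9) * product of the nonzero eigenvalues = 119694 spanning trees.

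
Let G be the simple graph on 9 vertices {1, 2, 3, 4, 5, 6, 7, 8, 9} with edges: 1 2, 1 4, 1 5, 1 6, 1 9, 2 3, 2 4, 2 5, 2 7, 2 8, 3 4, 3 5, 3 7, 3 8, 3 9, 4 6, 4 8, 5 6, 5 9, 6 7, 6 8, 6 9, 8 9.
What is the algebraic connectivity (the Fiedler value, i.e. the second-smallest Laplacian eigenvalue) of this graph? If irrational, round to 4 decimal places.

2.8764

Each diagonal entry of L is the vertex degree and each off-diagonal entry is -1 where an edge is present, 0 otherwise; in the order [1, 2, 3, 4, 5, 6, 7, 8, 9] the diagonal is [5, 6, 6, 5, 5, 6, 3, 5, 5]. The smallest Laplacian eigenvalue is always 0. The next one, lambda_2 = 2.8764, measures how hard the graph is to disconnect: larger values mean better connectivity. By the matrix-tree theorem the graph has (1/9) * product of the nonzero eigenvalues = 89147 spanning trees. The largest eigenvalue, 8.3252, is at most the vertex count 9.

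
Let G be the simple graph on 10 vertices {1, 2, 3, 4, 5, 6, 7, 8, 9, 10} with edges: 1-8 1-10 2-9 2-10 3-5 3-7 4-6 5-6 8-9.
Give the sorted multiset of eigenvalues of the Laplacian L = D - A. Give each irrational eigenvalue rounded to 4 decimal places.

[0, 0, 0.3820, 1.3820, 1.3820, 1.3820, 2.6180, 3.6180, 3.6180, 3.6180]

Each diagonal entry of L is the vertex degree and each off-diagonal entry is -1 where an edge is present, 0 otherwise; in the order [1, 2, 3, 4, 5, 6, 7, 8, 9, 10] the diagonal is [2, 2, 2, 1, 2, 2, 1, 2, 2, 2]. The multiplicity of 0 as a Laplacian eigenvalue equals the number of connected components. The 2 zero eigenvalues correspond to the 2 connected components. The eigenvalues sum to 18, which equals trace(L) = 2|E|. There are 2 zeros in the spectrum, matching the 2 components.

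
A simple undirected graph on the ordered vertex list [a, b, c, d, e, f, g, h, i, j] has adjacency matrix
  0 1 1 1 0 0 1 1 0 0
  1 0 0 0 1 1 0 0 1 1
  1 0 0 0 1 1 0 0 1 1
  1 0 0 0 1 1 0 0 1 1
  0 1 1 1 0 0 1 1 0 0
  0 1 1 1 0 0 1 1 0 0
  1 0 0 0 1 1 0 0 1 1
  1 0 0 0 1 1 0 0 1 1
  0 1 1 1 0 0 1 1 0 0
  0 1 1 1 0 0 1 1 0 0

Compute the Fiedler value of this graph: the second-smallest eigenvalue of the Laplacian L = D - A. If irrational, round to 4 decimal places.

5

Reading degrees in the order [a, b, c, d, e, f, g, h, i, j] gives [5, 5, 5, 5, 5, 5, 5, 5, 5, 5]; set D = diag(5, 5, 5, 5, 5, 5, 5, 5, 5, 5) and form L = D - A. The sorted Laplacian eigenvalues are [0, 5, 5, 5, 5, 5, 5, 5, 5, 10]; the algebraic connectivity is the second entry, 5. The eigenvalues sum to 50, which equals trace(L) = 2|E|.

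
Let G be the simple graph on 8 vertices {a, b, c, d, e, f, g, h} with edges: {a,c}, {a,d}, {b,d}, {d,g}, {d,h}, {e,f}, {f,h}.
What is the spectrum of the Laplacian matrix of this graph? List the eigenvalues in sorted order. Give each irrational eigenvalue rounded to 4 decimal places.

With the vertex order [a, b, c, d, e, f, g, h], the degrees are [2, 1, 1, 4, 1, 2, 1, 2], giving D = diag(2, 1, 1, 4, 1, 2, 1, 2) and L = D - A. L is symmetric positive semidefinite, so every eigenvalue is real and nonnegative. The single zero eigenvalue shows the graph is connected. The eigenvalues sum to 14, which equals trace(L) = 2|E|. By the matrix-tree theorem the graph has (1/8) * product of the nonzero eigenvalues = 1 spanning tree.

[0, 0.2538, 0.5472, 1, 1.4689, 2.4066, 3.1504, 5.1732]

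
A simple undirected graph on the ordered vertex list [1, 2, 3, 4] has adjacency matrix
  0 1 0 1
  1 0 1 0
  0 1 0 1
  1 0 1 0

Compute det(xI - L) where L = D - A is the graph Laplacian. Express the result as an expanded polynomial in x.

x^4 - 8x^3 + 20x^2 - 16x

Reading degrees in the order [1, 2, 3, 4] gives [2, 2, 2, 2]; set D = diag(2, 2, 2, 2) and form L = D - A. L has integer entries, so p(x) = det(xI - L) has integer coefficients. Expanding the determinant yields x^4 - 8x^3 + 20x^2 - 16x. Since p(0) = det(-L) = 0, x divides p(x). By the matrix-tree theorem the graph has (1/4) * product of the nonzero eigenvalues = 4 spanning trees. There is one zero in the spectrum, matching the 1 component.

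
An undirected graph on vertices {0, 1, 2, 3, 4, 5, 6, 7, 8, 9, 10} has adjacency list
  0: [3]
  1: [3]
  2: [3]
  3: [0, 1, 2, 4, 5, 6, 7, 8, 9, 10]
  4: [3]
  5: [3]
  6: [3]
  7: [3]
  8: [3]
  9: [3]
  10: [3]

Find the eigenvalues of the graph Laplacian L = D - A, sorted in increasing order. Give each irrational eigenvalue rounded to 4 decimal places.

[0, 1, 1, 1, 1, 1, 1, 1, 1, 1, 11]

Reading degrees in the order [0, 1, 2, 3, 4, 5, 6, 7, 8, 9, 10] gives [1, 1, 1, 10, 1, 1, 1, 1, 1, 1, 1]; set D = diag(1, 1, 1, 10, 1, 1, 1, 1, 1, 1, 1) and form L = D - A. Since every row of L sums to 0, the all-ones vector is in the kernel and 0 is an eigenvalue.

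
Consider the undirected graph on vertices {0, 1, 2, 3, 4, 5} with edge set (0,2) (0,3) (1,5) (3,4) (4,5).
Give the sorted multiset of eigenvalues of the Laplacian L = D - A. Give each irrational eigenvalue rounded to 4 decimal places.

[0, 0.2679, 1, 2, 3, 3.7321]

Each diagonal entry of L is the vertex degree and each off-diagonal entry is -1 where an edge is present, 0 otherwise; in the order [0, 1, 2, 3, 4, 5] the diagonal is [2, 1, 1, 2, 2, 2]. The multiplicity of 0 as a Laplacian eigenvalue equals the number of connected components. There is one zero in the spectrum, matching the 1 component. By the matrix-tree theorem the graph has (1/6) * product of the nonzero eigenvalues = 1 spanning tree.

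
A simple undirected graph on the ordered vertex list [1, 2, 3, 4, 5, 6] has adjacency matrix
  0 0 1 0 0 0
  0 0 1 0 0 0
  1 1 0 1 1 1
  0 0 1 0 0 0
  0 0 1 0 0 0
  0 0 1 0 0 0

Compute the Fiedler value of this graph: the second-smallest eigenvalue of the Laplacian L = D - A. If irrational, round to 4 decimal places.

Each diagonal entry of L is the vertex degree and each off-diagonal entry is -1 where an edge is present, 0 otherwise; in the order [1, 2, 3, 4, 5, 6] the diagonal is [1, 1, 5, 1, 1, 1]. The smallest Laplacian eigenvalue is always 0. The next one, lambda_2 = 1, measures how hard the graph is to disconnect: larger values mean better connectivity. The eigenvalues sum to 10, which equals trace(L) = 2|E|.

1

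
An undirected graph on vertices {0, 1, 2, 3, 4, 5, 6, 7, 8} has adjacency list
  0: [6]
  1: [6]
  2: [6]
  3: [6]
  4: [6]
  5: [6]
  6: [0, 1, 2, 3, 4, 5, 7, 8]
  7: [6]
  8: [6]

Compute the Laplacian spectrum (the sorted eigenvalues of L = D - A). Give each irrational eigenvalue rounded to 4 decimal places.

Reading degrees in the order [0, 1, 2, 3, 4, 5, 6, 7, 8] gives [1, 1, 1, 1, 1, 1, 8, 1, 1]; set D = diag(1, 1, 1, 1, 1, 1, 8, 1, 1) and form L = D - A. The multiplicity of 0 as a Laplacian eigenvalue equals the number of connected components. The single zero eigenvalue shows the graph is connected.

[0, 1, 1, 1, 1, 1, 1, 1, 9]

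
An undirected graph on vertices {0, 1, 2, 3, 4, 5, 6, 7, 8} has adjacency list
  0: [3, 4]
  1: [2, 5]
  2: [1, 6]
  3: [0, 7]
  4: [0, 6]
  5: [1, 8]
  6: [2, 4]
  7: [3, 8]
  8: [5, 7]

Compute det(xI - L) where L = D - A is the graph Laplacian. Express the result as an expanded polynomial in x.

x^9 - 18x^8 + 135x^7 - 546x^6 + 1287x^5 - 1782x^4 + 1386x^3 - 540x^2 + 81x

Each diagonal entry of L is the vertex degree and each off-diagonal entry is -1 where an edge is present, 0 otherwise; in the order [0, 1, 2, 3, 4, 5, 6, 7, 8] the diagonal is [2, 2, 2, 2, 2, 2, 2, 2, 2]. L has integer entries, so p(x) = det(xI - L) has integer coefficients. Expanding the determinant yields x^9 - 18x^8 + 135x^7 - 546x^6 + 1287x^5 - 1782x^4 + 1386x^3 - 540x^2 + 81x. The coefficient of x^8 equals -trace(L) = -18, matching the sum of degrees.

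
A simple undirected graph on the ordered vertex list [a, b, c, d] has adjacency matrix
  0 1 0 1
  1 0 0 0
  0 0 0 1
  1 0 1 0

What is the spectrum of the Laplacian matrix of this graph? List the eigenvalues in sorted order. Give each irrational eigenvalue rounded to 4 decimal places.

Reading degrees in the order [a, b, c, d] gives [2, 1, 1, 2]; set D = diag(2, 1, 1, 2) and form L = D - A. Diagonalising L (or applying a numerical eigensolver to the 4x4 matrix) gives the spectrum above.

[0, 0.5858, 2, 3.4142]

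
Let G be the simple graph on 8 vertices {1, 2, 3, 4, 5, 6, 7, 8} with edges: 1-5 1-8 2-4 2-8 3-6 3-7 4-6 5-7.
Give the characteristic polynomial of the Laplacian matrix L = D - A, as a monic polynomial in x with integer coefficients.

With the vertex order [1, 2, 3, 4, 5, 6, 7, 8], the degrees are [2, 2, 2, 2, 2, 2, 2, 2], giving D = diag(2, 2, 2, 2, 2, 2, 2, 2) and L = D - A. Computing det(xI - L) by cofactor expansion (or equivalently via sum-over-permutations) gives x^8 - 16x^7 + 104x^6 - 352x^5 + 660x^4 - 672x^3 + 336x^2 - 64x. The constant term is 0 because L is singular (the all-ones vector lies in its kernel). The eigenvalues sum to 16, which equals trace(L) = 2|E|. The largest eigenvalue, 4, is at most the vertex count 8.

x^8 - 16x^7 + 104x^6 - 352x^5 + 660x^4 - 672x^3 + 336x^2 - 64x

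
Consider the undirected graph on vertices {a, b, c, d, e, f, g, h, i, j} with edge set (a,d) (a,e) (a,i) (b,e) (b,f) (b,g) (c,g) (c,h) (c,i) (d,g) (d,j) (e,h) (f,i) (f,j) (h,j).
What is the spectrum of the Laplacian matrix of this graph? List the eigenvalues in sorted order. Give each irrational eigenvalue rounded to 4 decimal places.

Each diagonal entry of L is the vertex degree and each off-diagonal entry is -1 where an edge is present, 0 otherwise; in the order [a, b, c, d, e, f, g, h, i, j] the diagonal is [3, 3, 3, 3, 3, 3, 3, 3, 3, 3]. Since every row of L sums to 0, the all-ones vector is in the kernel and 0 is an eigenvalue. The single zero eigenvalue shows the graph is connected. There is one zero in the spectrum, matching the 1 component. By the matrix-tree theorem the graph has (1/10) * product of the nonzero eigenvalues = 2000 spanning trees.

[0, 2, 2, 2, 2, 2, 5, 5, 5, 5]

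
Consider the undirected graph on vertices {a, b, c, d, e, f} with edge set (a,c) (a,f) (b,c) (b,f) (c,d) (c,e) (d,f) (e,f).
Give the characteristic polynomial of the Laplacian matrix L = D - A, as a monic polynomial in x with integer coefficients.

Each diagonal entry of L is the vertex degree and each off-diagonal entry is -1 where an edge is present, 0 otherwise; in the order [a, b, c, d, e, f] the diagonal is [2, 2, 4, 2, 2, 4]. Computing det(xI - L) by cofactor expansion (or equivalently via sum-over-permutations) gives x^6 - 16x^5 + 96x^4 - 272x^3 + 368x^2 - 192x. Since p(0) = det(-L) = 0, x divides p(x).

x^6 - 16x^5 + 96x^4 - 272x^3 + 368x^2 - 192x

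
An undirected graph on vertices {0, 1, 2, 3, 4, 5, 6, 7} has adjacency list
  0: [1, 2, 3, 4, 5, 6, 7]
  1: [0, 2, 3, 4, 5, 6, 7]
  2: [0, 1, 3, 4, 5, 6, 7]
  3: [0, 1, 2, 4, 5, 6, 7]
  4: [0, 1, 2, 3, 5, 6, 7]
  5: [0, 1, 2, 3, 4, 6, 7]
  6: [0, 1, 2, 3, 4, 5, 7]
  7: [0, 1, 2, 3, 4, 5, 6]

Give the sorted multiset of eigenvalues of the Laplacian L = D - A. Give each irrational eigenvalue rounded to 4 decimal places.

[0, 8, 8, 8, 8, 8, 8, 8]

With the vertex order [0, 1, 2, 3, 4, 5, 6, 7], the degrees are [7, 7, 7, 7, 7, 7, 7, 7], giving D = diag(7, 7, 7, 7, 7, 7, 7, 7) and L = D - A. The multiplicity of 0 as a Laplacian eigenvalue equals the number of connected components. The largest eigenvalue, 8, is at most the vertex count 8. By the matrix-tree theorem the graph has (1/8) * product of the nonzero eigenvalues = 262144 spanning trees.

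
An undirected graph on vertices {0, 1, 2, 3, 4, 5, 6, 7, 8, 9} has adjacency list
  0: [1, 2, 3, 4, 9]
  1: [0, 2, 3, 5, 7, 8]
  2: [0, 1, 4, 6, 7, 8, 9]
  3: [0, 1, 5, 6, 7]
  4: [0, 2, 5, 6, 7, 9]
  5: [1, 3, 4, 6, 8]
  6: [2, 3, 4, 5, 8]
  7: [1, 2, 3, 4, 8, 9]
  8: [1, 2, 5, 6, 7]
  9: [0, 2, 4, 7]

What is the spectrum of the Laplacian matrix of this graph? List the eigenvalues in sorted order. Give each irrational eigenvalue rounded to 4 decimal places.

[0, 2.9785, 4.3750, 4.7385, 5.5670, 5.7181, 6.3330, 7.2521, 8.4793, 8.5585]

With the vertex order [0, 1, 2, 3, 4, 5, 6, 7, 8, 9], the degrees are [5, 6, 7, 5, 6, 5, 5, 6, 5, 4], giving D = diag(5, 6, 7, 5, 6, 5, 5, 6, 5, 4) and L = D - A. L is symmetric positive semidefinite, so every eigenvalue is real and nonnegative. The single zero eigenvalue shows the graph is connected. There is one zero in the spectrum, matching the 1 component. By the matrix-tree theorem the graph has (1/10) * product of the nonzero eigenvalues = 655117 spanning trees.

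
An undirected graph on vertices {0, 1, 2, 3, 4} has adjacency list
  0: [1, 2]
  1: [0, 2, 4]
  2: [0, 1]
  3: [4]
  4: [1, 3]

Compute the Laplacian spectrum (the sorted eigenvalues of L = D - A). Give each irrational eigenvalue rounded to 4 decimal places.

Each diagonal entry of L is the vertex degree and each off-diagonal entry is -1 where an edge is present, 0 otherwise; in the order [0, 1, 2, 3, 4] the diagonal is [2, 3, 2, 1, 2]. Diagonalising L (or applying a numerical eigensolver to the 5x5 matrix) gives the spectrum above. The largest eigenvalue, 4.1701, is at most the vertex count 5. The eigenvalues sum to 10, which equals trace(L) = 2|E|.

[0, 0.5188, 2.3111, 3, 4.1701]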